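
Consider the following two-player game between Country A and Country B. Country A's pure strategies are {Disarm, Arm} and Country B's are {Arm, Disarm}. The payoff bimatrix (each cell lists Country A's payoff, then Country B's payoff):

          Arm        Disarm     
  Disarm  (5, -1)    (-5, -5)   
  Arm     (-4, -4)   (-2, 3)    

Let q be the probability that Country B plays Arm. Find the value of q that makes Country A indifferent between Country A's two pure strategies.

q = 1/4

For Country A to be willing to mix, Country A must be indifferent between Disarm and Arm, which pins down Country B's mix.
  Country A's payoff to Disarm: q·5 + (1−q)·(-5) = 10q - 5
  Country A's payoff to Arm: q·(-4) + (1−q)·(-2) = -2q - 2
  10q - 5 = -2q - 2  ⇒  12q = 3  ⇒  q = 1/4.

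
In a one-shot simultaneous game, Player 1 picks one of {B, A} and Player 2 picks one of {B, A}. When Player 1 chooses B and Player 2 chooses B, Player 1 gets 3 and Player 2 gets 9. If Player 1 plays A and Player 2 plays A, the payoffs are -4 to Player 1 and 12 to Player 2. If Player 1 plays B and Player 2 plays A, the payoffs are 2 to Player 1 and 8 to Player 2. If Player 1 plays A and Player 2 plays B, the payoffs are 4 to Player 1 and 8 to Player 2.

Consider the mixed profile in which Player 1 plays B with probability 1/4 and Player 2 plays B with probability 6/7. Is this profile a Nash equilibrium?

No

Given Player 1's mix p = 1/4, Player 2's payoff from B is 33/4 but from A is 11. Player 2 strictly prefers A, so Player 2 would not mix.
So the proposed profile is not a Nash equilibrium.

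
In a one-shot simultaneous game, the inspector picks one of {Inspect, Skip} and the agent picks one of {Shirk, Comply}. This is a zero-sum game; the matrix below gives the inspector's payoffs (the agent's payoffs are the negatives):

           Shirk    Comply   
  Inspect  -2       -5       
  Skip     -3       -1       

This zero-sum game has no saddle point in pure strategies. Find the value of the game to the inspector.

In a mixed equilibrium the inspector is indifferent between Inspect and Skip; this condition fixes q.
  the inspector's expected payoff from Inspect: q·(-2) + (1−q)·(-5) = 3q - 5
  the inspector's expected payoff from Skip: q·(-3) + (1−q)·(-1) = -2q - 1
  3q - 5 = -2q - 1  ⇒  5q = 4  ⇒  q = 4/5.
The value is the inspector's expected payoff against this mix (using Inspect): (4/5)·(-2) + (1/5)·(-5) = -13/5.

v = -13/5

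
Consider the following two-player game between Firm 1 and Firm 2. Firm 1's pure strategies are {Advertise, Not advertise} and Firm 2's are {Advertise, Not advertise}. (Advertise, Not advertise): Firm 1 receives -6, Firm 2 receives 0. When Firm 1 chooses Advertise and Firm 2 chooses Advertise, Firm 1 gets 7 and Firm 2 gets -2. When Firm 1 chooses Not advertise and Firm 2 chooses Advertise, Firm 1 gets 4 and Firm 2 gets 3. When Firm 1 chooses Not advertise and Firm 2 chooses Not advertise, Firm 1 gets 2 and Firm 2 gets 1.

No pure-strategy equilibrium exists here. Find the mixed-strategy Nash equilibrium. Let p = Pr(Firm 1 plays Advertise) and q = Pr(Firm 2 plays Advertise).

In a mixed equilibrium Firm 2 is indifferent between Advertise and Not advertise; this condition fixes p.
  Firm 2's payoff to Advertise: p·(-2) + (1−p)·3 = -5p + 3
  Firm 2's payoff to Not advertise: p·0 + (1−p)·1 = -p + 1
  -5p + 3 = -p + 1  ⇒  -4p = -2  ⇒  p = 1/2.
For Firm 1 to be willing to mix, Firm 1 must be indifferent between Advertise and Not advertise, which pins down Firm 2's mix.
  Firm 1's payoff from Advertise: q·7 + (1−q)·(-6) = 13q - 6
  Firm 1's payoff from Not advertise: q·4 + (1−q)·2 = 2q + 2
  13q - 6 = 2q + 2  ⇒  11q = 8  ⇒  q = 8/11.

p = 1/2, q = 8/11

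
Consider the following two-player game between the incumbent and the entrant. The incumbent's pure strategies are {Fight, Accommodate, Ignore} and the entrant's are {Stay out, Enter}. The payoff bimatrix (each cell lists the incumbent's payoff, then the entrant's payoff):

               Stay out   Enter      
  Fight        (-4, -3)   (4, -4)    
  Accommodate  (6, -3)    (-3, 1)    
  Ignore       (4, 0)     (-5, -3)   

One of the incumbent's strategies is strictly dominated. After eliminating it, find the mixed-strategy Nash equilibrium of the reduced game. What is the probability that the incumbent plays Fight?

The incumbent's strategy Ignore is strictly dominated by Accommodate: 6 > 4 and -3 > -5. Eliminate Ignore.
In a mixed equilibrium the entrant is indifferent between Stay out and Enter; this condition fixes p.
  the entrant's payoff to Stay out: p·(-3) + (1−p)·(-3) = -3
  the entrant's payoff to Enter: p·(-4) + (1−p)·1 = -5p + 1
  -3 = -5p + 1  ⇒  5p = 4  ⇒  p = 4/5.

p = 4/5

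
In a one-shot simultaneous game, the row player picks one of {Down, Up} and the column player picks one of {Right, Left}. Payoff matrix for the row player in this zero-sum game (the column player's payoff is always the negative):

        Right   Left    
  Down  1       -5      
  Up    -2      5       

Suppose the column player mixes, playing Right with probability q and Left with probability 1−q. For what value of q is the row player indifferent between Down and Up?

q = 10/13

The row player's indifference between Down and Up determines the column player's mixing probability q:
  the row player's expected payoff from Down: q·1 + (1−q)·(-5) = 6q - 5
  the row player's expected payoff from Up: q·(-2) + (1−q)·5 = -7q + 5
  6q - 5 = -7q + 5  ⇒  13q = 10  ⇒  q = 10/13.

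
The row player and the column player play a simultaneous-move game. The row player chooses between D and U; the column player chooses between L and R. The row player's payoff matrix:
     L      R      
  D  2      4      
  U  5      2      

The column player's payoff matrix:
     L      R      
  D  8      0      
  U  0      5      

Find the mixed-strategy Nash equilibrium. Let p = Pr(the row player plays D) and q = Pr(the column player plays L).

p = 5/13, q = 2/5

The row player's mix must leave the column player indifferent between L and R.
  the column player's payoff from L: p·8 + (1−p)·0 = 8p
  the column player's payoff from R: p·0 + (1−p)·5 = -5p + 5
  8p = -5p + 5  ⇒  13p = 5  ⇒  p = 5/13.
The row player's indifference between D and U determines the column player's mixing probability q:
  the row player's payoff from D: q·2 + (1−q)·4 = -2q + 4
  the row player's payoff from U: q·5 + (1−q)·2 = 3q + 2
  -2q + 4 = 3q + 2  ⇒  -5q = -2  ⇒  q = 2/5.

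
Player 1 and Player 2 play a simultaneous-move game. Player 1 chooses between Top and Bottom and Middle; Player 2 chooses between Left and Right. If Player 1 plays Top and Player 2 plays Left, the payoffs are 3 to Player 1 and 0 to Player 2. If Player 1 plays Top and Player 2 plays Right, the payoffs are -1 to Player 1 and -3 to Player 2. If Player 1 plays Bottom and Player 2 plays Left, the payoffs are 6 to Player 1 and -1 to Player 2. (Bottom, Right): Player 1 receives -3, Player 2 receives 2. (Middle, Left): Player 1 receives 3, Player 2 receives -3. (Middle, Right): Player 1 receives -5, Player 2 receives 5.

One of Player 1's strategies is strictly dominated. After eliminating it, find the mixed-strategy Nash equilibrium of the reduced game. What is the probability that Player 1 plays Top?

Player 1's strategy Middle is strictly dominated by Bottom: 6 > 3 and -3 > -5. Eliminate Middle.
In a mixed equilibrium Player 2 is indifferent between Left and Right; this condition fixes p.
  Player 2's payoff to Left: p·0 + (1−p)·(-1) = p - 1
  Player 2's payoff to Right: p·(-3) + (1−p)·2 = -5p + 2
  p - 1 = -5p + 2  ⇒  6p = 3  ⇒  p = 1/2.

p = 1/2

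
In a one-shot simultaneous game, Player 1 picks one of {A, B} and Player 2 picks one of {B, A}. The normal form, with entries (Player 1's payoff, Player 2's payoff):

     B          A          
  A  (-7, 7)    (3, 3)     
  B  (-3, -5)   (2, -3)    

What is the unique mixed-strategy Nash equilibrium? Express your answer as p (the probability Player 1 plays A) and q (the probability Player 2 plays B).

For Player 2 to be willing to mix, Player 2 must be indifferent between B and A, which pins down Player 1's mix.
  Player 2's payoff to B: p·7 + (1−p)·(-5) = 12p - 5
  Player 2's payoff to A: p·3 + (1−p)·(-3) = 6p - 3
  12p - 5 = 6p - 3  ⇒  6p = 2  ⇒  p = 1/3.
For Player 1 to be willing to mix, Player 1 must be indifferent between A and B, which pins down Player 2's mix.
  Player 1's expected payoff from A: q·(-7) + (1−q)·3 = -10q + 3
  Player 1's expected payoff from B: q·(-3) + (1−q)·2 = -5q + 2
  -10q + 3 = -5q + 2  ⇒  -5q = -1  ⇒  q = 1/5.

p = 1/3, q = 1/5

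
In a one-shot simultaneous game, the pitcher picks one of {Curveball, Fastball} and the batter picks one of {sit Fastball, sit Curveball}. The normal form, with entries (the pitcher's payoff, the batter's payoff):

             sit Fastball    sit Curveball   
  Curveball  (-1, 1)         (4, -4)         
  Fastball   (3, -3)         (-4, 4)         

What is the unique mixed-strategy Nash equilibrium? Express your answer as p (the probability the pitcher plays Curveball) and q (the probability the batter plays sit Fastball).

p = 7/12, q = 2/3

Set the batter's expected payoff from sit Fastball equal to that from sit Curveball:
  the batter's payoff to sit Fastball: p·1 + (1−p)·(-3) = 4p - 3
  the batter's payoff to sit Curveball: p·(-4) + (1−p)·4 = -8p + 4
  4p - 3 = -8p + 4  ⇒  12p = 7  ⇒  p = 7/12.
In a mixed equilibrium the pitcher is indifferent between Curveball and Fastball; this condition fixes q.
  the pitcher's expected payoff from Curveball: q·(-1) + (1−q)·4 = -5q + 4
  the pitcher's expected payoff from Fastball: q·3 + (1−q)·(-4) = 7q - 4
  -5q + 4 = 7q - 4  ⇒  -12q = -8  ⇒  q = 2/3.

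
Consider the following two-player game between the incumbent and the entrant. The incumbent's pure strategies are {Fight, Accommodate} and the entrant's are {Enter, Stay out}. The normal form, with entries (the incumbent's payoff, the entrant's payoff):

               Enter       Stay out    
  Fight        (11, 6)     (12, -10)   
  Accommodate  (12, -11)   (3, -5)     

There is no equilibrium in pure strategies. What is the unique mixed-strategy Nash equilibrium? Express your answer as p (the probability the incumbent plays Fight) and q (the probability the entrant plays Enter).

The entrant's indifference between Enter and Stay out determines the incumbent's mixing probability p:
  the entrant's payoff to Enter: p·6 + (1−p)·(-11) = 17p - 11
  the entrant's payoff to Stay out: p·(-10) + (1−p)·(-5) = -5p - 5
  17p - 11 = -5p - 5  ⇒  22p = 6  ⇒  p = 3/11.
Set the incumbent's expected payoff from Fight equal to that from Accommodate:
  the incumbent's payoff to Fight: q·11 + (1−q)·12 = -q + 12
  the incumbent's payoff to Accommodate: q·12 + (1−q)·3 = 9q + 3
  -q + 12 = 9q + 3  ⇒  -10q = -9  ⇒  q = 9/10.

p = 3/11, q = 9/10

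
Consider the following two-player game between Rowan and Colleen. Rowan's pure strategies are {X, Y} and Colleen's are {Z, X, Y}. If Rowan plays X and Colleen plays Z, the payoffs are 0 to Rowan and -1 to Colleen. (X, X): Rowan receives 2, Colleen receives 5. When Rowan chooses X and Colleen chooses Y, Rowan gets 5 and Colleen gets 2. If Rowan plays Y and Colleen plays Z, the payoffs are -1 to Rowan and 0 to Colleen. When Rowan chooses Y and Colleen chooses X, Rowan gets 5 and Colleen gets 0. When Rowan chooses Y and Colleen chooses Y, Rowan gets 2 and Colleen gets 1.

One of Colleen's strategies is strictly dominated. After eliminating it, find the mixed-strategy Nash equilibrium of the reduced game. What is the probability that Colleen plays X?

Colleen's strategy Z is strictly dominated by Y: 2 > -1 and 1 > 0. Eliminate Z.
Rowan's indifference between X and Y determines Colleen's mixing probability q:
  Rowan's payoff from X: q·2 + (1−q)·5 = -3q + 5
  Rowan's payoff from Y: q·5 + (1−q)·2 = 3q + 2
  -3q + 5 = 3q + 2  ⇒  -6q = -3  ⇒  q = 1/2.

q = 1/2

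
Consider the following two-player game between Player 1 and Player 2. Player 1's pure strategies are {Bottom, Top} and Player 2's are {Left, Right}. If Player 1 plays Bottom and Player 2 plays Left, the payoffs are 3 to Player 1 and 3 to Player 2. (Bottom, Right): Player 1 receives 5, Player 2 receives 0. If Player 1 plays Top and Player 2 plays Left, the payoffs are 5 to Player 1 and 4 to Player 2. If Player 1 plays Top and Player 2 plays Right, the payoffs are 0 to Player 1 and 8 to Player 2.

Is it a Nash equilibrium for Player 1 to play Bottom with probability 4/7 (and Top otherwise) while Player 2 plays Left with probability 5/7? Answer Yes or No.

Yes

Check Player 2's indifference given Player 1's mix p = 4/7:
  payoff from Left = 24/7; payoff from Right = 24/7 — equal.
Check Player 1's indifference given Player 2's mix q = 5/7:
  payoff from Bottom = 25/7; payoff from Top = 25/7 — equal.
Both players are indifferent, so neither can profitably deviate.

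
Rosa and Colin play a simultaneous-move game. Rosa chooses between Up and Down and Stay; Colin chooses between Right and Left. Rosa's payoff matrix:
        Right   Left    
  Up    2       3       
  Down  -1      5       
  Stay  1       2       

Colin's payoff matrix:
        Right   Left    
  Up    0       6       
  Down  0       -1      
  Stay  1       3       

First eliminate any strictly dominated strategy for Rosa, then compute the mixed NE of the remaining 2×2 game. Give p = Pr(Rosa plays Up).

Rosa's strategy Stay is strictly dominated by Up: 2 > 1 and 3 > 2. Eliminate Stay.
Set Colin's expected payoff from Right equal to that from Left:
  Colin's payoff from Right: p·0 + (1−p)·0 = 0
  Colin's payoff from Left: p·6 + (1−p)·(-1) = 7p - 1
  0 = 7p - 1  ⇒  -7p = -1  ⇒  p = 1/7.

p = 1/7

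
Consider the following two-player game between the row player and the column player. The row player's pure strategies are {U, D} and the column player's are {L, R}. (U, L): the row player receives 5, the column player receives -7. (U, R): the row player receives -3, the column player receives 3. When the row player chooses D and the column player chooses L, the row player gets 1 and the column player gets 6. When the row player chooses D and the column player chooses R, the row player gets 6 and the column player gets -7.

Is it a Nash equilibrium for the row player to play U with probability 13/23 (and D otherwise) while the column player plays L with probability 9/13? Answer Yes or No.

Yes

Check the column player's indifference given the row player's mix p = 13/23:
  payoff from L = -31/23; payoff from R = -31/23 — equal.
Check the row player's indifference given the column player's mix q = 9/13:
  payoff from U = 33/13; payoff from D = 33/13 — equal.
Both players are indifferent, so neither can profitably deviate.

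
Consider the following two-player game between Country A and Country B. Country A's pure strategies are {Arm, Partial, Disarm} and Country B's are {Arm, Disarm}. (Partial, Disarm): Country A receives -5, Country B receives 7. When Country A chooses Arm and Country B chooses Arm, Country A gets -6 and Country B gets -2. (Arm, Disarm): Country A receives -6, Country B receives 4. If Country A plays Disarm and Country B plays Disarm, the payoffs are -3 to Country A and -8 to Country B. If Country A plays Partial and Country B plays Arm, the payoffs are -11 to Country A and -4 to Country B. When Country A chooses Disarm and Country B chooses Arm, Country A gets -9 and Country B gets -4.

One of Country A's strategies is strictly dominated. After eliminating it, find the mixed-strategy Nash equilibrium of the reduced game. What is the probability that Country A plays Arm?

Country A's strategy Partial is strictly dominated by Disarm: -9 > -11 and -3 > -5. Eliminate Partial.
Country A's mix must leave Country B indifferent between Arm and Disarm.
  Country B's payoff from Arm: p·(-2) + (1−p)·(-4) = 2p - 4
  Country B's payoff from Disarm: p·4 + (1−p)·(-8) = 12p - 8
  2p - 4 = 12p - 8  ⇒  -10p = -4  ⇒  p = 2/5.

p = 2/5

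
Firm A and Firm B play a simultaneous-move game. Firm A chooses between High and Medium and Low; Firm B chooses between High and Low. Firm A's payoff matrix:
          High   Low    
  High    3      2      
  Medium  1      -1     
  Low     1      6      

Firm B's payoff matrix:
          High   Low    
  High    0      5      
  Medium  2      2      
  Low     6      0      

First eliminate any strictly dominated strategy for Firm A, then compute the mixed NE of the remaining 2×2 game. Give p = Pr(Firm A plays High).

Firm A's strategy Medium is strictly dominated by High: 3 > 1 and 2 > -1. Eliminate Medium.
Firm A's mix must leave Firm B indifferent between High and Low.
  Firm B's expected payoff from High: p·0 + (1−p)·6 = -6p + 6
  Firm B's expected payoff from Low: p·5 + (1−p)·0 = 5p
  -6p + 6 = 5p  ⇒  -11p = -6  ⇒  p = 6/11.

p = 6/11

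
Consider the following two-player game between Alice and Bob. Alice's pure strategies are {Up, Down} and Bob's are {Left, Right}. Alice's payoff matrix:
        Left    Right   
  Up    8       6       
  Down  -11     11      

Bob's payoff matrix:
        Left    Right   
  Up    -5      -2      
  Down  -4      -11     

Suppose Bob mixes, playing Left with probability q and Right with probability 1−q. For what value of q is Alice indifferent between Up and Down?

Set Alice's expected payoff from Up equal to that from Down:
  Alice's payoff to Up: q·8 + (1−q)·6 = 2q + 6
  Alice's payoff to Down: q·(-11) + (1−q)·11 = -22q + 11
  2q + 6 = -22q + 11  ⇒  24q = 5  ⇒  q = 5/24.

q = 5/24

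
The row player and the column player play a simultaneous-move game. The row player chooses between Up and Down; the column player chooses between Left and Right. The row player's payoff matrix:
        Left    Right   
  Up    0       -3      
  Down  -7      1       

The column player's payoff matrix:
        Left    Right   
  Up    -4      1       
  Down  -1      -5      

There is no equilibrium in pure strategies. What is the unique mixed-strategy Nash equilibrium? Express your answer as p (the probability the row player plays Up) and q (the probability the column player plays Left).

The row player's mix must leave the column player indifferent between Left and Right.
  the column player's expected payoff from Left: p·(-4) + (1−p)·(-1) = -3p - 1
  the column player's expected payoff from Right: p·1 + (1−p)·(-5) = 6p - 5
  -3p - 1 = 6p - 5  ⇒  -9p = -4  ⇒  p = 4/9.
Set the row player's expected payoff from Up equal to that from Down:
  the row player's expected payoff from Up: q·0 + (1−q)·(-3) = 3q - 3
  the row player's expected payoff from Down: q·(-7) + (1−q)·1 = -8q + 1
  3q - 3 = -8q + 1  ⇒  11q = 4  ⇒  q = 4/11.

p = 4/9, q = 4/11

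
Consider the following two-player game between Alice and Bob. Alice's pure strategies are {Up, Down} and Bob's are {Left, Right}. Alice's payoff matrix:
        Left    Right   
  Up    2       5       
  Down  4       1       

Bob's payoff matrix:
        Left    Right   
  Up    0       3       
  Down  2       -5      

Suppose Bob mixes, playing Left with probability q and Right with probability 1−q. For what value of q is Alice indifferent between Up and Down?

Alice's indifference between Up and Down determines Bob's mixing probability q:
  Alice's payoff from Up: q·2 + (1−q)·5 = -3q + 5
  Alice's payoff from Down: q·4 + (1−q)·1 = 3q + 1
  -3q + 5 = 3q + 1  ⇒  -6q = -4  ⇒  q = 2/3.

q = 2/3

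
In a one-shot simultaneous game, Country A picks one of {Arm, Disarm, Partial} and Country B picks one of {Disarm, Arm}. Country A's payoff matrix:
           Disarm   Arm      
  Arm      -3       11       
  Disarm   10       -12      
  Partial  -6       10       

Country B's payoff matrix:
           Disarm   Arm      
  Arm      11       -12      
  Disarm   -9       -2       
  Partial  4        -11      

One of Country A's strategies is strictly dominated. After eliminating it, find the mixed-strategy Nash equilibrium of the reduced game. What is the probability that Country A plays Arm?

Country A's strategy Partial is strictly dominated by Arm: -3 > -6 and 11 > 10. Eliminate Partial.
Country B's indifference between Disarm and Arm determines Country A's mixing probability p:
  Country B's payoff from Disarm: p·11 + (1−p)·(-9) = 20p - 9
  Country B's payoff from Arm: p·(-12) + (1−p)·(-2) = -10p - 2
  20p - 9 = -10p - 2  ⇒  30p = 7  ⇒  p = 7/30.

p = 7/30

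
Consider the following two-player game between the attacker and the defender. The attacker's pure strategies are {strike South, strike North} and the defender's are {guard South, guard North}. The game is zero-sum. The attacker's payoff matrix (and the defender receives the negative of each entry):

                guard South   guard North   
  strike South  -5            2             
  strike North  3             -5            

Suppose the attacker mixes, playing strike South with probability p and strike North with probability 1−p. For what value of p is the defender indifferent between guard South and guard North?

The attacker's mix must leave the defender indifferent between guard South and guard North.
  the defender's payoff from guard South: p·5 + (1−p)·(-3) = 8p - 3
  the defender's payoff from guard North: p·(-2) + (1−p)·5 = -7p + 5
  8p - 3 = -7p + 5  ⇒  15p = 8  ⇒  p = 8/15.

p = 8/15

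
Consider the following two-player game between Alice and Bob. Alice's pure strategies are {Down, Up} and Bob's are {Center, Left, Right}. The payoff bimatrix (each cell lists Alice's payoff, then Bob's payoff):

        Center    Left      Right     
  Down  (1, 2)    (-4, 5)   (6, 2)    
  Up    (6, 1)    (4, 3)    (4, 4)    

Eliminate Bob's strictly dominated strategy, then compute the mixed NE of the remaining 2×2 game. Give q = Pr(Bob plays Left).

Bob's strategy Center is strictly dominated by Left: 5 > 2 and 3 > 1. Eliminate Center.
For Alice to be willing to mix, Alice must be indifferent between Down and Up, which pins down Bob's mix.
  Alice's payoff to Down: q·(-4) + (1−q)·6 = -10q + 6
  Alice's payoff to Up: q·4 + (1−q)·4 = 4
  -10q + 6 = 4  ⇒  -10q = -2  ⇒  q = 1/5.

q = 1/5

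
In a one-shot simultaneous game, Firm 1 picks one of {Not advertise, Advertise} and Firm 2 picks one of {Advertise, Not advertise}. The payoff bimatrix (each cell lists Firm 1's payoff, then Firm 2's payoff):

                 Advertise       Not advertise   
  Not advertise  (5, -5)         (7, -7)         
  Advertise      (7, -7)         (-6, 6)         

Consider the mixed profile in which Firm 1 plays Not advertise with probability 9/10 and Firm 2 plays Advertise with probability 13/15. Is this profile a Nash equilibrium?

Given Firm 1's mix p = 9/10, Firm 2's payoff from Advertise is -26/5 but from Not advertise is -57/10. Firm 2 strictly prefers Advertise, so Firm 2 would not mix.
So the proposed profile is not a Nash equilibrium.

No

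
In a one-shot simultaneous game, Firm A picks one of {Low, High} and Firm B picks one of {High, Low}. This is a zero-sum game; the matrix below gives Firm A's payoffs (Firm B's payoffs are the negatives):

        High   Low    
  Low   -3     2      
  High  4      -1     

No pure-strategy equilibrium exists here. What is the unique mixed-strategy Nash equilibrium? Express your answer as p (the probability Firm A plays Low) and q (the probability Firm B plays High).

For Firm B to be willing to mix, Firm B must be indifferent between High and Low, which pins down Firm A's mix.
  Firm B's payoff to High: p·3 + (1−p)·(-4) = 7p - 4
  Firm B's payoff to Low: p·(-2) + (1−p)·1 = -3p + 1
  7p - 4 = -3p + 1  ⇒  10p = 5  ⇒  p = 1/2.
In a mixed equilibrium Firm A is indifferent between Low and High; this condition fixes q.
  Firm A's payoff from Low: q·(-3) + (1−q)·2 = -5q + 2
  Firm A's payoff from High: q·4 + (1−q)·(-1) = 5q - 1
  -5q + 2 = 5q - 1  ⇒  -10q = -3  ⇒  q = 3/10.

p = 1/2, q = 3/10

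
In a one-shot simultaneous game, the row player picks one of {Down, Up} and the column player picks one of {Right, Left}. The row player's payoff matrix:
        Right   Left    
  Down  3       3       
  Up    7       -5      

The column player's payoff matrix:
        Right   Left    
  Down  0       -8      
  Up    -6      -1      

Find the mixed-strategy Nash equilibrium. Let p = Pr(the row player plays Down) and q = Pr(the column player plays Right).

The row player's mix must leave the column player indifferent between Right and Left.
  the column player's payoff from Right: p·0 + (1−p)·(-6) = 6p - 6
  the column player's payoff from Left: p·(-8) + (1−p)·(-1) = -7p - 1
  6p - 6 = -7p - 1  ⇒  13p = 5  ⇒  p = 5/13.
The row player's indifference between Down and Up determines the column player's mixing probability q:
  the row player's expected payoff from Down: q·3 + (1−q)·3 = 3
  the row player's expected payoff from Up: q·7 + (1−q)·(-5) = 12q - 5
  3 = 12q - 5  ⇒  -12q = -8  ⇒  q = 2/3.

p = 5/13, q = 2/3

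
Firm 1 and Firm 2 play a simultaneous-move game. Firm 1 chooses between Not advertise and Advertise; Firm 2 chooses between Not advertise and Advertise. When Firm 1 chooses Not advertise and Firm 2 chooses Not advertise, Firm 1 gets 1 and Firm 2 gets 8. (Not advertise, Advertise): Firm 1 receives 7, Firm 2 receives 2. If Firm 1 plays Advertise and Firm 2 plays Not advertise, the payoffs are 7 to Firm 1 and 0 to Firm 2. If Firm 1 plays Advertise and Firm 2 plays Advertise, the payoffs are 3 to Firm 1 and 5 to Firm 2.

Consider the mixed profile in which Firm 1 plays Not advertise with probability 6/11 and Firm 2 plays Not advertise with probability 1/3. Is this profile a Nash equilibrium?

Given Firm 1's mix p = 6/11, Firm 2's payoff from Not advertise is 48/11 but from Advertise is 37/11. Firm 2 strictly prefers Not advertise, so Firm 2 would not mix.
So the proposed profile is not a Nash equilibrium.

No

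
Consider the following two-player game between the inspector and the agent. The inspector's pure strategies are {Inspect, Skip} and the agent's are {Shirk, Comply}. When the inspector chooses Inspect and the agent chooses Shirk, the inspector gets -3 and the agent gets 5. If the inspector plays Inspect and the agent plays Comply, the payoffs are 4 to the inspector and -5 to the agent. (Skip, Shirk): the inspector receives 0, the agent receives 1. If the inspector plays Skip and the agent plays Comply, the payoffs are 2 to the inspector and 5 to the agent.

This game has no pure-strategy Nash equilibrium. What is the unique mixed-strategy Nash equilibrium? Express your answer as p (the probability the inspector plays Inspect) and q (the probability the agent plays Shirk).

Set the agent's expected payoff from Shirk equal to that from Comply:
  the agent's payoff to Shirk: p·5 + (1−p)·1 = 4p + 1
  the agent's payoff to Comply: p·(-5) + (1−p)·5 = -10p + 5
  4p + 1 = -10p + 5  ⇒  14p = 4  ⇒  p = 2/7.
The agent's mix must leave the inspector indifferent between Inspect and Skip.
  the inspector's expected payoff from Inspect: q·(-3) + (1−q)·4 = -7q + 4
  the inspector's expected payoff from Skip: q·0 + (1−q)·2 = -2q + 2
  -7q + 4 = -2q + 2  ⇒  -5q = -2  ⇒  q = 2/5.

p = 2/7, q = 2/5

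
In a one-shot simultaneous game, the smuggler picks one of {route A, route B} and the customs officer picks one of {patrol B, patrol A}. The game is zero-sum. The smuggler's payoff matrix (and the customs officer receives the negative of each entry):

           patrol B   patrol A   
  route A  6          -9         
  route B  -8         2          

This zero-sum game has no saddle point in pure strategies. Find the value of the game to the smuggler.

In a mixed equilibrium the smuggler is indifferent between route A and route B; this condition fixes q.
  the smuggler's expected payoff from route A: q·6 + (1−q)·(-9) = 15q - 9
  the smuggler's expected payoff from route B: q·(-8) + (1−q)·2 = -10q + 2
  15q - 9 = -10q + 2  ⇒  25q = 11  ⇒  q = 11/25.
The value is the smuggler's expected payoff against this mix (using route A): (11/25)·6 + (14/25)·(-9) = -12/5.

v = -12/5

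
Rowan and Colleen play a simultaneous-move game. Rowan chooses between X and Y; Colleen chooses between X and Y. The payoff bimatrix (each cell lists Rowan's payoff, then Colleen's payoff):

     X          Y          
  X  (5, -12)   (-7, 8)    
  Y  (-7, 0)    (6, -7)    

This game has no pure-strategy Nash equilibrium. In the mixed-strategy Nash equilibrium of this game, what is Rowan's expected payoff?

In a mixed equilibrium Rowan is indifferent between X and Y; this condition fixes q.
  Rowan's expected payoff from X: q·5 + (1−q)·(-7) = 12q - 7
  Rowan's expected payoff from Y: q·(-7) + (1−q)·6 = -13q + 6
  12q - 7 = -13q + 6  ⇒  25q = 13  ⇒  q = 13/25.
At equilibrium Rowan is indifferent across rows, so Rowan's payoff equals the payoff from X: (13/25)·5 + (12/25)·(-7) = -19/25.

-19/25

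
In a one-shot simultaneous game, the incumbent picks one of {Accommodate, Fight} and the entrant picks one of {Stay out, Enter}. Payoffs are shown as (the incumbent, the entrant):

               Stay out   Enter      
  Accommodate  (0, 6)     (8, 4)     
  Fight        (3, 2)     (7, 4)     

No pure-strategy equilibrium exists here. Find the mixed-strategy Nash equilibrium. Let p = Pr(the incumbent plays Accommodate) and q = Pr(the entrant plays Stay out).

For the entrant to be willing to mix, the entrant must be indifferent between Stay out and Enter, which pins down the incumbent's mix.
  the entrant's expected payoff from Stay out: p·6 + (1−p)·2 = 4p + 2
  the entrant's expected payoff from Enter: p·4 + (1−p)·4 = 4
  4p + 2 = 4  ⇒  4p = 2  ⇒  p = 1/2.
For the incumbent to be willing to mix, the incumbent must be indifferent between Accommodate and Fight, which pins down the entrant's mix.
  the incumbent's payoff to Accommodate: q·0 + (1−q)·8 = -8q + 8
  the incumbent's payoff to Fight: q·3 + (1−q)·7 = -4q + 7
  -8q + 8 = -4q + 7  ⇒  -4q = -1  ⇒  q = 1/4.

p = 1/2, q = 1/4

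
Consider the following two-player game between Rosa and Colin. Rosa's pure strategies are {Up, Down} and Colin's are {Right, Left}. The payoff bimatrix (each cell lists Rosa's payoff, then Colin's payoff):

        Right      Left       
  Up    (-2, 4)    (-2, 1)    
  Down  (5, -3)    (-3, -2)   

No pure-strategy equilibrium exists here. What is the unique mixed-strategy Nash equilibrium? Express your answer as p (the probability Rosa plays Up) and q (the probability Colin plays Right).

For Colin to be willing to mix, Colin must be indifferent between Right and Left, which pins down Rosa's mix.
  Colin's payoff from Right: p·4 + (1−p)·(-3) = 7p - 3
  Colin's payoff from Left: p·1 + (1−p)·(-2) = 3p - 2
  7p - 3 = 3p - 2  ⇒  4p = 1  ⇒  p = 1/4.
Rosa's indifference between Up and Down determines Colin's mixing probability q:
  Rosa's expected payoff from Up: q·(-2) + (1−q)·(-2) = -2
  Rosa's expected payoff from Down: q·5 + (1−q)·(-3) = 8q - 3
  -2 = 8q - 3  ⇒  -8q = -1  ⇒  q = 1/8.

p = 1/4, q = 1/8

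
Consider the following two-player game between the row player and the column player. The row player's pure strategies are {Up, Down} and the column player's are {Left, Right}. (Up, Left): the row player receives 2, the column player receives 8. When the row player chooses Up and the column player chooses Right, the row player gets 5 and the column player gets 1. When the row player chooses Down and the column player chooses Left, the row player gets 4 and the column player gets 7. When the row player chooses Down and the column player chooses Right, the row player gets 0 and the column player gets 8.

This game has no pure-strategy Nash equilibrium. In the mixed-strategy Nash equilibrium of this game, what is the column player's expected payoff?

Set the column player's expected payoff from Left equal to that from Right:
  the column player's expected payoff from Left: p·8 + (1−p)·7 = p + 7
  the column player's expected payoff from Right: p·1 + (1−p)·8 = -7p + 8
  p + 7 = -7p + 8  ⇒  8p = 1  ⇒  p = 1/8.
At equilibrium the column player is indifferent across columns, so the column player's payoff equals the payoff from Left: (1/8)·8 + (7/8)·7 = 57/8.

57/8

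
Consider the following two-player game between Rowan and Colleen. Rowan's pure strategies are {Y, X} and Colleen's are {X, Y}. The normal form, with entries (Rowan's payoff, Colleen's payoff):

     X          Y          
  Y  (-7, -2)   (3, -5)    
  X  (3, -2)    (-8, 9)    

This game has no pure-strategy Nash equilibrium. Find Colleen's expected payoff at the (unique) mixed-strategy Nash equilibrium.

Rowan's mix must leave Colleen indifferent between X and Y.
  Colleen's payoff to X: p·(-2) + (1−p)·(-2) = -2
  Colleen's payoff to Y: p·(-5) + (1−p)·9 = -14p + 9
  -2 = -14p + 9  ⇒  14p = 11  ⇒  p = 11/14.
At equilibrium Colleen is indifferent across columns, so Colleen's payoff equals the payoff from X: (11/14)·(-2) + (3/14)·(-2) = -2.

-2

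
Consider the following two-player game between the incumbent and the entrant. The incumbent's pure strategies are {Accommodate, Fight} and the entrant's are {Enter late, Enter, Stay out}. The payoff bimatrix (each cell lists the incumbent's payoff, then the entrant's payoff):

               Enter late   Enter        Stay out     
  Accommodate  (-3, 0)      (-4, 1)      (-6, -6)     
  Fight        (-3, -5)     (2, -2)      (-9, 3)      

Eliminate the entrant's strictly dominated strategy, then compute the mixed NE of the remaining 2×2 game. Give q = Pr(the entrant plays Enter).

The entrant's strategy Enter late is strictly dominated by Enter: 1 > 0 and -2 > -5. Eliminate Enter late.
Set the incumbent's expected payoff from Accommodate equal to that from Fight:
  the incumbent's payoff from Accommodate: q·(-4) + (1−q)·(-6) = 2q - 6
  the incumbent's payoff from Fight: q·2 + (1−q)·(-9) = 11q - 9
  2q - 6 = 11q - 9  ⇒  -9q = -3  ⇒  q = 1/3.

q = 1/3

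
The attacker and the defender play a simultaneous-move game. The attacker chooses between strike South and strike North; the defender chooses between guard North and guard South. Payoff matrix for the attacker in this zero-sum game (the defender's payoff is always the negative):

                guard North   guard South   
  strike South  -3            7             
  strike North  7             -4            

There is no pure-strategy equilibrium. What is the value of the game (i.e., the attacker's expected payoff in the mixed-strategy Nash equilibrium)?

v = 37/21

The attacker's indifference between strike South and strike North determines the defender's mixing probability q:
  the attacker's payoff to strike South: q·(-3) + (1−q)·7 = -10q + 7
  the attacker's payoff to strike North: q·7 + (1−q)·(-4) = 11q - 4
  -10q + 7 = 11q - 4  ⇒  -21q = -11  ⇒  q = 11/21.
The value is the attacker's expected payoff against this mix (using strike South): (11/21)·(-3) + (10/21)·7 = 37/21.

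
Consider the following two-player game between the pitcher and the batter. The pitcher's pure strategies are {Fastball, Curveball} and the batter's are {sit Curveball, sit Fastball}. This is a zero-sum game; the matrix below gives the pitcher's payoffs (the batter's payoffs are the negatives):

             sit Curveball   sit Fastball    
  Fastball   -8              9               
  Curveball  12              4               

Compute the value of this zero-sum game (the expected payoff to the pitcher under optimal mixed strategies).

In a mixed equilibrium the pitcher is indifferent between Fastball and Curveball; this condition fixes q.
  the pitcher's expected payoff from Fastball: q·(-8) + (1−q)·9 = -17q + 9
  the pitcher's expected payoff from Curveball: q·12 + (1−q)·4 = 8q + 4
  -17q + 9 = 8q + 4  ⇒  -25q = -5  ⇒  q = 1/5.
The value is the pitcher's expected payoff against this mix (using Fastball): (1/5)·(-8) + (4/5)·9 = 28/5.

v = 28/5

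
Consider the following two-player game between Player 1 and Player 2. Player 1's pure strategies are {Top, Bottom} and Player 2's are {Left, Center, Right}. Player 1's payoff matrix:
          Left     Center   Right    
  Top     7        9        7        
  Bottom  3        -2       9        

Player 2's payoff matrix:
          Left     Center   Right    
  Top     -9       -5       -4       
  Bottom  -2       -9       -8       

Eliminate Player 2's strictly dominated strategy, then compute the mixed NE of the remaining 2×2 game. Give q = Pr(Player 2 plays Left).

q = 1/3

Player 2's strategy Center is strictly dominated by Right: -4 > -5 and -8 > -9. Eliminate Center.
For Player 1 to be willing to mix, Player 1 must be indifferent between Top and Bottom, which pins down Player 2's mix.
  Player 1's payoff to Top: q·7 + (1−q)·7 = 7
  Player 1's payoff to Bottom: q·3 + (1−q)·9 = -6q + 9
  7 = -6q + 9  ⇒  6q = 2  ⇒  q = 1/3.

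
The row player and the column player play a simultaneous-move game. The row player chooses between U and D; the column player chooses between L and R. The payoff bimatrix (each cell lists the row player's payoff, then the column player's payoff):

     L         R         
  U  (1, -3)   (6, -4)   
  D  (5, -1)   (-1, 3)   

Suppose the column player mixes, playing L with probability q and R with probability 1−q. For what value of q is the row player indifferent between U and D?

q = 7/11

For the row player to be willing to mix, the row player must be indifferent between U and D, which pins down the column player's mix.
  the row player's payoff to U: q·1 + (1−q)·6 = -5q + 6
  the row player's payoff to D: q·5 + (1−q)·(-1) = 6q - 1
  -5q + 6 = 6q - 1  ⇒  -11q = -7  ⇒  q = 7/11.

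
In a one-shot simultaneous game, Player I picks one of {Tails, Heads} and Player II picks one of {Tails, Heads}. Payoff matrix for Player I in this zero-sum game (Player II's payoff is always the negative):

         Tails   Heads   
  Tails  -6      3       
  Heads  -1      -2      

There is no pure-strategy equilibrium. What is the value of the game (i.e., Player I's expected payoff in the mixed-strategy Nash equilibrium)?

v = -3/2

Player I's indifference between Tails and Heads determines Player II's mixing probability q:
  Player I's payoff from Tails: q·(-6) + (1−q)·3 = -9q + 3
  Player I's payoff from Heads: q·(-1) + (1−q)·(-2) = q - 2
  -9q + 3 = q - 2  ⇒  -10q = -5  ⇒  q = 1/2.
The value is Player I's expected payoff against this mix (using Tails): (1/2)·(-6) + (1/2)·3 = -3/2.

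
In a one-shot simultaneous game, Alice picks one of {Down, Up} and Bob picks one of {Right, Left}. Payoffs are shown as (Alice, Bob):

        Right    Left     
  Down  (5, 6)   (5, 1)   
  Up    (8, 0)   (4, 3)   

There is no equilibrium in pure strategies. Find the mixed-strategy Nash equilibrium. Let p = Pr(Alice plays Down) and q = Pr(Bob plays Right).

Set Bob's expected payoff from Right equal to that from Left:
  Bob's expected payoff from Right: p·6 + (1−p)·0 = 6p
  Bob's expected payoff from Left: p·1 + (1−p)·3 = -2p + 3
  6p = -2p + 3  ⇒  8p = 3  ⇒  p = 3/8.
Bob's mix must leave Alice indifferent between Down and Up.
  Alice's payoff to Down: q·5 + (1−q)·5 = 5
  Alice's payoff to Up: q·8 + (1−q)·4 = 4q + 4
  5 = 4q + 4  ⇒  -4q = -1  ⇒  q = 1/4.

p = 3/8, q = 1/4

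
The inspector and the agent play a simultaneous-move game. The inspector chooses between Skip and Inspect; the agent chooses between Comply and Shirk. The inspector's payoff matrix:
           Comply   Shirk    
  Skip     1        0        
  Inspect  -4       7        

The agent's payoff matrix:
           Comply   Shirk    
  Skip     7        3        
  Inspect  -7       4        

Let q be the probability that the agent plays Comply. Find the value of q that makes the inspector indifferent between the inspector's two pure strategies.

q = 7/12

The inspector's indifference between Skip and Inspect determines the agent's mixing probability q:
  the inspector's payoff from Skip: q·1 + (1−q)·0 = q
  the inspector's payoff from Inspect: q·(-4) + (1−q)·7 = -11q + 7
  q = -11q + 7  ⇒  12q = 7  ⇒  q = 7/12.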